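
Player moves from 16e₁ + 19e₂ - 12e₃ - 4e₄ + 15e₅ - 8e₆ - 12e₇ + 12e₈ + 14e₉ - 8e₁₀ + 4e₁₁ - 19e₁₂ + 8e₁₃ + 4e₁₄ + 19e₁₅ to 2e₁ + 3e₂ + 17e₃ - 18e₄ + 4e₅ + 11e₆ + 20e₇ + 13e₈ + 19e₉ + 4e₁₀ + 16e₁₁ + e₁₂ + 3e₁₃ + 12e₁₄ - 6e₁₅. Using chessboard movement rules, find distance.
32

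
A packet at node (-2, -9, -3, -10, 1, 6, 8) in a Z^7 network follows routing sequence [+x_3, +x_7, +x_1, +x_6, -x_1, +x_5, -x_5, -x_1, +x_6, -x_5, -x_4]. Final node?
(-3, -9, -2, -11, 0, 8, 9)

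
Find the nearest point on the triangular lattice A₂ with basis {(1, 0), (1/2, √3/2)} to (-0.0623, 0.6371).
(-0.5, 0.866)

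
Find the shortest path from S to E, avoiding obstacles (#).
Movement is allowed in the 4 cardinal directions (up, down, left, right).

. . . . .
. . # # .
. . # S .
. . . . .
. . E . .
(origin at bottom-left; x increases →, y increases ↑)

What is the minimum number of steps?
3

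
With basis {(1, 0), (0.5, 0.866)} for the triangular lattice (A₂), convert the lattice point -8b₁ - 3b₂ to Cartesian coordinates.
(-9.5, -2.598)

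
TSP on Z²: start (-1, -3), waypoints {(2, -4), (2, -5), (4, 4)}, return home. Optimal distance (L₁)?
28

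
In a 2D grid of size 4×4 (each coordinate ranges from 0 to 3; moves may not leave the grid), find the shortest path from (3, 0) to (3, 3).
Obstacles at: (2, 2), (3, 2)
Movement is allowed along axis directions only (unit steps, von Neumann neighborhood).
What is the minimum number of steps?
7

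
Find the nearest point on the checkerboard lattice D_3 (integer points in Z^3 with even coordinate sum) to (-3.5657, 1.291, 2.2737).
(-3, 1, 2)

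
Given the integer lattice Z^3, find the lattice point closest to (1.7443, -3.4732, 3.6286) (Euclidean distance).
(2, -3, 4)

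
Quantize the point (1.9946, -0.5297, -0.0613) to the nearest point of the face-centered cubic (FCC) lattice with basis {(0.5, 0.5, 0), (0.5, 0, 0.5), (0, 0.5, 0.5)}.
(2, -0.5, -0.5)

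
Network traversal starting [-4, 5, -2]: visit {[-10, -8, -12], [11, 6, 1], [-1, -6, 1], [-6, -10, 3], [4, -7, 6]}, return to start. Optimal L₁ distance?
116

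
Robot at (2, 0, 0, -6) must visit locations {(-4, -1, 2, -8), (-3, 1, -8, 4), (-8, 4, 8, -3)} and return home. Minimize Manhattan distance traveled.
86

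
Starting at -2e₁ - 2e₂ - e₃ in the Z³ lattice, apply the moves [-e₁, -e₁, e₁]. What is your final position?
(-3, -2, -1)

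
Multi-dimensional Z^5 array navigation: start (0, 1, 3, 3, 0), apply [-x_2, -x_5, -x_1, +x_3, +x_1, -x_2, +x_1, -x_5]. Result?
(1, -1, 4, 3, -2)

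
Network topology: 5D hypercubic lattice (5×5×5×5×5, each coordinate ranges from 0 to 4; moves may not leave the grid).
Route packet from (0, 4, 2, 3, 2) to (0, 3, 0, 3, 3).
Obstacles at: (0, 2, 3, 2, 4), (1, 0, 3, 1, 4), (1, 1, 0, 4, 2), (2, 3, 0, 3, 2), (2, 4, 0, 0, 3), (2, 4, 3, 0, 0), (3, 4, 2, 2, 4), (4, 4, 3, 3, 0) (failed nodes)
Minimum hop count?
4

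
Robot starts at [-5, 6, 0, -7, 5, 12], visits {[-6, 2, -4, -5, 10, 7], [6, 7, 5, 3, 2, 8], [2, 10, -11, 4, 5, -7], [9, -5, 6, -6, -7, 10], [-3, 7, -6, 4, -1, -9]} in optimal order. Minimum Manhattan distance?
166
(one optimal route: (-5, 6, 0, -7, 5, 12) → (-6, 2, -4, -5, 10, 7) → (-3, 7, -6, 4, -1, -9) → (2, 10, -11, 4, 5, -7) → (6, 7, 5, 3, 2, 8) → (9, -5, 6, -6, -7, 10))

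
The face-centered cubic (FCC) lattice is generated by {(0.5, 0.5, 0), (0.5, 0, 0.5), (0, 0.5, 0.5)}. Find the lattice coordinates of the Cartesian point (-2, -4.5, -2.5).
-4b₁ - 5b₃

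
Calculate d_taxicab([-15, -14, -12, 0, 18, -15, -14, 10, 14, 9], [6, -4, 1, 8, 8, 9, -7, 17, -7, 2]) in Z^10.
128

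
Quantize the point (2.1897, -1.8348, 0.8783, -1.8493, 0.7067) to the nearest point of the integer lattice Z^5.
(2, -2, 1, -2, 1)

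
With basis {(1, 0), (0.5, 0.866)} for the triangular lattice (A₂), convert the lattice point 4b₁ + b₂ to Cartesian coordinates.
(4.5, 0.866)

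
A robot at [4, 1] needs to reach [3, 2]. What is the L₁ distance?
2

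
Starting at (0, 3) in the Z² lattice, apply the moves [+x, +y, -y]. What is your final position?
(1, 3)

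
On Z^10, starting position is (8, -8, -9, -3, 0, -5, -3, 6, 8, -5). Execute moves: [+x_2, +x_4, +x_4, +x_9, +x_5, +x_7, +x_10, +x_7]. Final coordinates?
(8, -7, -9, -1, 1, -5, -1, 6, 9, -4)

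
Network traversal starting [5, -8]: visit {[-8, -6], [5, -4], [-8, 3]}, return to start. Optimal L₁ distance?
48
(one optimal route: (5, -8) → (-8, -6) → (-8, 3) → (5, -4) → (5, -8))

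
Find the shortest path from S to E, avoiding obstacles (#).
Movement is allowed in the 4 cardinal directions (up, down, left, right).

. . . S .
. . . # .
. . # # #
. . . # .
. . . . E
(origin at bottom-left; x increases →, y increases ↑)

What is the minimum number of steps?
9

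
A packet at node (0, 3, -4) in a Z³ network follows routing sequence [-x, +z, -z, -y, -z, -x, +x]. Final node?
(-1, 2, -5)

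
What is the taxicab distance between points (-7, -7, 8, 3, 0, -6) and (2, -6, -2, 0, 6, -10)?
33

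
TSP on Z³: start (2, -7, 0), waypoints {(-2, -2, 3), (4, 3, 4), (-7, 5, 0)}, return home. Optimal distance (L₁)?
60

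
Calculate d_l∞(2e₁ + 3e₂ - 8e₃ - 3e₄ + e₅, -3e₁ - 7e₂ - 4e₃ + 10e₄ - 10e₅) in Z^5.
13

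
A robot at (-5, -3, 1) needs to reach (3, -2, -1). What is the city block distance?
11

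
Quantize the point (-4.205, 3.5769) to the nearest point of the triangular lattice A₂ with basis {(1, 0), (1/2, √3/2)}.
(-4, 3.464)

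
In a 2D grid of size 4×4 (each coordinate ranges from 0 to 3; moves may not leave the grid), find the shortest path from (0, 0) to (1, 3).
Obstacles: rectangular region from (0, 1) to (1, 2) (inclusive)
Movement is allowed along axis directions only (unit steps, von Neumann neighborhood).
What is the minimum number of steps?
6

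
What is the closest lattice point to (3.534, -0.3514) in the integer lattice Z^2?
(4, 0)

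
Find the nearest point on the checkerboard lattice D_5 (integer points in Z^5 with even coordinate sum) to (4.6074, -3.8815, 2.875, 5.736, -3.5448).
(5, -4, 3, 6, -4)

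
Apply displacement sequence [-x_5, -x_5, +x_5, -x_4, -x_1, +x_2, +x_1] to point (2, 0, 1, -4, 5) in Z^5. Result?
(2, 1, 1, -5, 4)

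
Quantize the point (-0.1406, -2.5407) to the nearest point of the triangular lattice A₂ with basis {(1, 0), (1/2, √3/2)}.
(-0.5, -2.598)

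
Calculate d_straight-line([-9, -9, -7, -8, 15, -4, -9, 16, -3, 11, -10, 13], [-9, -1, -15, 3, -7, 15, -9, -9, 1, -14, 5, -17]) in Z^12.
59.0339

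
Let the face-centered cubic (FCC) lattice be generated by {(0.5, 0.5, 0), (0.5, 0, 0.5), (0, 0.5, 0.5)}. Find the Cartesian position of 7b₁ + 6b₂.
(6.5, 3.5, 3)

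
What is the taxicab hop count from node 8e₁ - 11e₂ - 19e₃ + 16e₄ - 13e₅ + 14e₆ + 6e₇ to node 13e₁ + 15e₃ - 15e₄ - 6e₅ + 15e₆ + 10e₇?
93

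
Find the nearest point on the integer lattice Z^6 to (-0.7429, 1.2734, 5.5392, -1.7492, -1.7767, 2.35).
(-1, 1, 6, -2, -2, 2)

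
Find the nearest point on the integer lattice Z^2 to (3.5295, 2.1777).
(4, 2)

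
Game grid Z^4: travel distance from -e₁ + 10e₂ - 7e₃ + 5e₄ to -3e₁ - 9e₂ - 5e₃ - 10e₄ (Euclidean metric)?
24.3721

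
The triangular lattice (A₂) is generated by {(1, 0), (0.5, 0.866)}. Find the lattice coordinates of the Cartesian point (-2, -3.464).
-4b₂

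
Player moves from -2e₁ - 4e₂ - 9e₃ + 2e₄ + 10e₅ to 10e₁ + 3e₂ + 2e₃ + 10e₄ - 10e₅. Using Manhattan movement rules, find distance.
58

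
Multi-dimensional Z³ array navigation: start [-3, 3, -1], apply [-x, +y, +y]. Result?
(-4, 5, -1)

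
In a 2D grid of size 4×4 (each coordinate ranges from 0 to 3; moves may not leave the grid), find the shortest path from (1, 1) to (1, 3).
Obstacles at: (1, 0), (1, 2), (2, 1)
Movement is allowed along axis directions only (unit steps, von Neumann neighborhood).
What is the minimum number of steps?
4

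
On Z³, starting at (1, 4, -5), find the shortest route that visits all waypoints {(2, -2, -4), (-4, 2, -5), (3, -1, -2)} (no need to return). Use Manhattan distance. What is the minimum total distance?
22
(one optimal route: (1, 4, -5) → (-4, 2, -5) → (2, -2, -4) → (3, -1, -2))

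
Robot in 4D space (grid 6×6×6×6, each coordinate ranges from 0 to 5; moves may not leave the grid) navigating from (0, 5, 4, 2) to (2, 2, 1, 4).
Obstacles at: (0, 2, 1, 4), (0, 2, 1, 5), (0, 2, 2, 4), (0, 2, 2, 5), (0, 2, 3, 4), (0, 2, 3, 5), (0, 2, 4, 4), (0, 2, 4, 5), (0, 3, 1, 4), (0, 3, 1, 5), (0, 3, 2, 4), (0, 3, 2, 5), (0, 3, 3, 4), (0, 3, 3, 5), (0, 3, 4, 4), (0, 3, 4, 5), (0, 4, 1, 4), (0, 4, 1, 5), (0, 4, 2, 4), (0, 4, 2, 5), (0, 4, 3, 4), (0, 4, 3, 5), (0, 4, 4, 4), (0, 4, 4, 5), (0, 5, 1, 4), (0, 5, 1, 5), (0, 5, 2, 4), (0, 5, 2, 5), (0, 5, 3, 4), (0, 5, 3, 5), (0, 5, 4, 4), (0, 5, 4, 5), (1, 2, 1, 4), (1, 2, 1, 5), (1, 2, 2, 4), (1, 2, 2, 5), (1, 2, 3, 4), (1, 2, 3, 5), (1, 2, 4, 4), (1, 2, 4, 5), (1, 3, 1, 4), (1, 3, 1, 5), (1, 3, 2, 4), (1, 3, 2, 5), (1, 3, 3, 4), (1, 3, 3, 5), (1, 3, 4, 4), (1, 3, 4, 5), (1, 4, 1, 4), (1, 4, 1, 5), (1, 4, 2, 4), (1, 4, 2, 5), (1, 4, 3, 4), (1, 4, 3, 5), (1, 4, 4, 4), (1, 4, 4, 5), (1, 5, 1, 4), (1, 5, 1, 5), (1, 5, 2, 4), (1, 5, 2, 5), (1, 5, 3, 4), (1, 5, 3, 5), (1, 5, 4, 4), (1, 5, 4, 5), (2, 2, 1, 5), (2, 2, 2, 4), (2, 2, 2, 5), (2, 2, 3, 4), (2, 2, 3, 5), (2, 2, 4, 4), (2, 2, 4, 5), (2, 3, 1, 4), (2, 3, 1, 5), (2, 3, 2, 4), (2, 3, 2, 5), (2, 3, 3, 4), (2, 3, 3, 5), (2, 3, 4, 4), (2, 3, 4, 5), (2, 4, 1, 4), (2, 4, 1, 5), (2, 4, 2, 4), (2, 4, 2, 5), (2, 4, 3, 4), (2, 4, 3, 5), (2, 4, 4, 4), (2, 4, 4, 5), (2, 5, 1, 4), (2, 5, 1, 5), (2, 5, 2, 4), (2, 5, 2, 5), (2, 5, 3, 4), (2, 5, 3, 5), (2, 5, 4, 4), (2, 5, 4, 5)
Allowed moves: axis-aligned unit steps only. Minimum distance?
10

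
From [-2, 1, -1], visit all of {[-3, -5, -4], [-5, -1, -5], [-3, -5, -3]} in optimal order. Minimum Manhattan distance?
17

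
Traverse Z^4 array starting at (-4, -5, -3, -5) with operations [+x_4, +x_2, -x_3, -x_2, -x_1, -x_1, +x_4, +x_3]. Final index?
(-6, -5, -3, -3)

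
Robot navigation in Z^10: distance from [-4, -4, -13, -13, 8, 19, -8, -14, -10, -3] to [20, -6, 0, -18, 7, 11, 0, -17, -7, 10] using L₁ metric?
80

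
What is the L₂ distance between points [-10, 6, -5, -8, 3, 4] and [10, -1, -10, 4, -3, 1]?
25.7488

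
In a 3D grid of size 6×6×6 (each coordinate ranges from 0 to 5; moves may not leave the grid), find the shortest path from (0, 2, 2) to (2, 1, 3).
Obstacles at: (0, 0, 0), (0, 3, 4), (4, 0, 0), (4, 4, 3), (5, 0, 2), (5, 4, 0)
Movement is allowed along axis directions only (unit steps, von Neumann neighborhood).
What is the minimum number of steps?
4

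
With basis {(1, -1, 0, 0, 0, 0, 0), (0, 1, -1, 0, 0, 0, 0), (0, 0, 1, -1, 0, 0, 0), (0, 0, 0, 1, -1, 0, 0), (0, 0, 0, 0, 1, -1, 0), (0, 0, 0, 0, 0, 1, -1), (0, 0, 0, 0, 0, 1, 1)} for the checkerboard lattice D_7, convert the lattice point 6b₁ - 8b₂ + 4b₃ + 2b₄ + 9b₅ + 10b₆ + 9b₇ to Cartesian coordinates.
(6, -14, 12, -2, 7, 10, -1)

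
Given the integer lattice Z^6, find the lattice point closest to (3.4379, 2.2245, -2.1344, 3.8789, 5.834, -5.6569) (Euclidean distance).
(3, 2, -2, 4, 6, -6)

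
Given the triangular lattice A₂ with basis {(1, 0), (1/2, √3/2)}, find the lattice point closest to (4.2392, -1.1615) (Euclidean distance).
(4.5, -0.866)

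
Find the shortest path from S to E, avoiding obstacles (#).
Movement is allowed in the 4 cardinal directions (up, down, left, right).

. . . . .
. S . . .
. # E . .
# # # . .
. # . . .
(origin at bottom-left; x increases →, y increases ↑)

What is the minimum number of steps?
2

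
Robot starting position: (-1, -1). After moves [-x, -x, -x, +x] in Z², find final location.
(-3, -1)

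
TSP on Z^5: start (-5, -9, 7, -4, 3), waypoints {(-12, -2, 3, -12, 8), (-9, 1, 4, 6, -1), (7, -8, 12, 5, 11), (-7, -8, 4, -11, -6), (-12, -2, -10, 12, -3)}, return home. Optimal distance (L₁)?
206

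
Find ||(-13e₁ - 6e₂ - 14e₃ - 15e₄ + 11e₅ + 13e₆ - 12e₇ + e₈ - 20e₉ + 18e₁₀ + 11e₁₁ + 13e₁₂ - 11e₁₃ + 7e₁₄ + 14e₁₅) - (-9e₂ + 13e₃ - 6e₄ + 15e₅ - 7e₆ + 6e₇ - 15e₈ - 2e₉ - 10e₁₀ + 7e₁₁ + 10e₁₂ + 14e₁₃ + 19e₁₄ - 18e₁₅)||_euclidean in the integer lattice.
70.0714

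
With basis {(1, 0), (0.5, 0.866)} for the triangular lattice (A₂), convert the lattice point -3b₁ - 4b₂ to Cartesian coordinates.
(-5, -3.464)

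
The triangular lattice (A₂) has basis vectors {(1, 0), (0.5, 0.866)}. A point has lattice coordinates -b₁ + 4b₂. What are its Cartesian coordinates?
(1, 3.464)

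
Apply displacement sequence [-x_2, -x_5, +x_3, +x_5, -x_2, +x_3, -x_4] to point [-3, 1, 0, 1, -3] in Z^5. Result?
(-3, -1, 2, 0, -3)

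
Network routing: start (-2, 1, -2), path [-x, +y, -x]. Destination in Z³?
(-4, 2, -2)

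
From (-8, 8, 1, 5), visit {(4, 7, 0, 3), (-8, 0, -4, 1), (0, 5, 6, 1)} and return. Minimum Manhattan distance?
70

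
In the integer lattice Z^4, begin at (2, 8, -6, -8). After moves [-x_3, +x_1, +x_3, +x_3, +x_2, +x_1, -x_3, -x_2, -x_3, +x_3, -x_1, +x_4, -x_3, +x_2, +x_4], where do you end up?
(3, 9, -7, -6)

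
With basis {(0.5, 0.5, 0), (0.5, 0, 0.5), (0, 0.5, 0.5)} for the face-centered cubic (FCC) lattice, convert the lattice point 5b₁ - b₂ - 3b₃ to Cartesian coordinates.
(2, 1, -2)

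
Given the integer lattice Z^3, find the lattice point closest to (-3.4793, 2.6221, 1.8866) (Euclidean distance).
(-3, 3, 2)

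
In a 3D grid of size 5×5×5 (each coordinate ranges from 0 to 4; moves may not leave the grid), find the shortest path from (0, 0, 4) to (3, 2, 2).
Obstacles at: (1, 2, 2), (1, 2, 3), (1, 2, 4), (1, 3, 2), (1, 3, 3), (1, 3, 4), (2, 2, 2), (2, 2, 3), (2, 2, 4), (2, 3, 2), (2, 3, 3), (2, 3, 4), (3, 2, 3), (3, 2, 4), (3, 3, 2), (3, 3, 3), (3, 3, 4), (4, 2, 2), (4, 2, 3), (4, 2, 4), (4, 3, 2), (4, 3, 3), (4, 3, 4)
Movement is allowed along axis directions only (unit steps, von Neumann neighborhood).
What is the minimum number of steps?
7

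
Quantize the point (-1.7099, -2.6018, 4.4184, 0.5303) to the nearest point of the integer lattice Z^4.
(-2, -3, 4, 1)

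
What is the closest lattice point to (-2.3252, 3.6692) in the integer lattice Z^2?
(-2, 4)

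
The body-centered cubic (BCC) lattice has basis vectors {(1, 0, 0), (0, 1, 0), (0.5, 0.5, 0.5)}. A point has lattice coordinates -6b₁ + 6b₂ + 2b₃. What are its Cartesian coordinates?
(-5, 7, 1)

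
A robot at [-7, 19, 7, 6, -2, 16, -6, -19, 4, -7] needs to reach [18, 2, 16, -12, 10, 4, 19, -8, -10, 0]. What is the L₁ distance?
150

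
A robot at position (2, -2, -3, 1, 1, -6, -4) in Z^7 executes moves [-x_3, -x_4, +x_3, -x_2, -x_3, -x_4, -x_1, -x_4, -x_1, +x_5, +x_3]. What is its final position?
(0, -3, -3, -2, 2, -6, -4)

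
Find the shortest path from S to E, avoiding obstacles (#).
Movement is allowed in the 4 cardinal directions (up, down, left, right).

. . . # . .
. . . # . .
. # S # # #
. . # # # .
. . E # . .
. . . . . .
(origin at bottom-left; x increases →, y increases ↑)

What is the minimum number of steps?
8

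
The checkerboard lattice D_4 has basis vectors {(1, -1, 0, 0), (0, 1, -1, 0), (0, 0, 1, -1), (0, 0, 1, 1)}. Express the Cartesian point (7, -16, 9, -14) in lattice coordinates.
7b₁ - 9b₂ + 7b₃ - 7b₄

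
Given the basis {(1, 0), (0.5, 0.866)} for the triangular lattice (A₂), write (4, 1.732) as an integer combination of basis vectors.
3b₁ + 2b₂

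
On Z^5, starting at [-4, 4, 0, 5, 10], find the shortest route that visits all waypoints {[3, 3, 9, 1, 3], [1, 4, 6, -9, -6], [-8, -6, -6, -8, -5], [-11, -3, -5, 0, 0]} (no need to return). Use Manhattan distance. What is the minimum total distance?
106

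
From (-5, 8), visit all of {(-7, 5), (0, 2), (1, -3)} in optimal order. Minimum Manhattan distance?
21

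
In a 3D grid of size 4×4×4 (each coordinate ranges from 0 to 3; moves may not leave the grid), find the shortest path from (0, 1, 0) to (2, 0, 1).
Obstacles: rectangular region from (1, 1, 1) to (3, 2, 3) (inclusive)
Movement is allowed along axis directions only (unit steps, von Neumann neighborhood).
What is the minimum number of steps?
4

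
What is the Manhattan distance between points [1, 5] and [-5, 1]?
10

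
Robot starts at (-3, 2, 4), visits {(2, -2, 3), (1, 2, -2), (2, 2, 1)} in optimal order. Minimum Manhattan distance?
20
(one optimal route: (-3, 2, 4) → (2, -2, 3) → (2, 2, 1) → (1, 2, -2))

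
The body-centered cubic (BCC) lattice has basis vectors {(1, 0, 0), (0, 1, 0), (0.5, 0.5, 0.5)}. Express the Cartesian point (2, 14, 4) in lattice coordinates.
-2b₁ + 10b₂ + 8b₃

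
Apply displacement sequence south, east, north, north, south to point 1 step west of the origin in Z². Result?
(0, 0)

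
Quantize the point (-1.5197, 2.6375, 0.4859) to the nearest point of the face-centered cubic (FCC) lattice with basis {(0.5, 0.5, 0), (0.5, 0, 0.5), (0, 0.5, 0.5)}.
(-1.5, 3, 0.5)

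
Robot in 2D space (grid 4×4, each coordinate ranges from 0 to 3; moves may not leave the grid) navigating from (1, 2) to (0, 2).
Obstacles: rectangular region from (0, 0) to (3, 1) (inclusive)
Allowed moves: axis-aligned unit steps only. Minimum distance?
1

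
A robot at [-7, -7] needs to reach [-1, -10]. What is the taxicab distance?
9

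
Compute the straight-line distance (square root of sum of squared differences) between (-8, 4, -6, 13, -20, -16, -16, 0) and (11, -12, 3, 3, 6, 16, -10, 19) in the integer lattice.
53.8052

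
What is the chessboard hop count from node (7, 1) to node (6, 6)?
5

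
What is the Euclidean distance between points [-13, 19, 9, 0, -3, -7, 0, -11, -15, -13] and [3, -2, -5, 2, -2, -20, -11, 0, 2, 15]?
48.8057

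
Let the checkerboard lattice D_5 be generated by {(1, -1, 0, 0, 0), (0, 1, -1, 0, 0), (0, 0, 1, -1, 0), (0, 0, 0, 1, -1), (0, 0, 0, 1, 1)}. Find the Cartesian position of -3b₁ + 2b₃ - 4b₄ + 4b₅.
(-3, 3, 2, -2, 8)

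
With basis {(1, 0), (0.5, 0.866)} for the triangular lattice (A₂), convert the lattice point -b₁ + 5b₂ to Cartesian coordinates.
(1.5, 4.33)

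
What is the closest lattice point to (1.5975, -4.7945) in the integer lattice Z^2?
(2, -5)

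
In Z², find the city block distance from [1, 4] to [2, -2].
7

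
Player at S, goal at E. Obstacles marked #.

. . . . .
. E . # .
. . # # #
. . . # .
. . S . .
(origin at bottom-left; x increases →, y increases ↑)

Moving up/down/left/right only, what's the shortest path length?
4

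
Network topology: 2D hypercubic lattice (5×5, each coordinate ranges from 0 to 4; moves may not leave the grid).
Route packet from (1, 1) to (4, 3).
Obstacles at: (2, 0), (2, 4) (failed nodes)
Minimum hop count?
5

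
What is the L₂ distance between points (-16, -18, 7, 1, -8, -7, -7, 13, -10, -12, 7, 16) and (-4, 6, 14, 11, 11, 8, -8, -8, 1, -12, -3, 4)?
47.5605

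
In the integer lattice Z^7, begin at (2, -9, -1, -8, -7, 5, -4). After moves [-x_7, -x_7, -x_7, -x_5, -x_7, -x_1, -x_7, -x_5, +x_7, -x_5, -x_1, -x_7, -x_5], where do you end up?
(0, -9, -1, -8, -11, 5, -9)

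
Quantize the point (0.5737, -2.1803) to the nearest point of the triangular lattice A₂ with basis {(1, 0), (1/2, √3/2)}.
(0.5, -2.598)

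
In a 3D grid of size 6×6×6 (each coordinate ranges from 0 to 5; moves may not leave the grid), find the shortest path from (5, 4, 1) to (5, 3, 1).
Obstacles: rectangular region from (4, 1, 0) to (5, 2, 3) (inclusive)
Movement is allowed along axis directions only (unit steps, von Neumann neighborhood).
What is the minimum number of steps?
1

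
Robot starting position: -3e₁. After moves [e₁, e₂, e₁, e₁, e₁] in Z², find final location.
(1, 1)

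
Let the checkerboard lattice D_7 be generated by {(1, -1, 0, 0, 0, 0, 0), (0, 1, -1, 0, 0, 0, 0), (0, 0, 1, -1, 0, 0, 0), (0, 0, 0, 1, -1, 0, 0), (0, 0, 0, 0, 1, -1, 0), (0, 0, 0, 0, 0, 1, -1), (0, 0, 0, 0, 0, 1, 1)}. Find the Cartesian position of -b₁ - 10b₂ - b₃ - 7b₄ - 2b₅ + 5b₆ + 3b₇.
(-1, -9, 9, -6, 5, 10, -2)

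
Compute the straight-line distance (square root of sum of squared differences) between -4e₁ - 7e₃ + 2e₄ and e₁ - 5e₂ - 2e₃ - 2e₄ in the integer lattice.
9.53939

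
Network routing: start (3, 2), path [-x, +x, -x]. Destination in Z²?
(2, 2)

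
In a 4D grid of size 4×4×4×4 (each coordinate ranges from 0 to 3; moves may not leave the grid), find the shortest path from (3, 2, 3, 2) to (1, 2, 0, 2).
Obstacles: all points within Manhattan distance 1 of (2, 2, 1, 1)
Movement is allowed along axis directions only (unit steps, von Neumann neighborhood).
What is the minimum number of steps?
5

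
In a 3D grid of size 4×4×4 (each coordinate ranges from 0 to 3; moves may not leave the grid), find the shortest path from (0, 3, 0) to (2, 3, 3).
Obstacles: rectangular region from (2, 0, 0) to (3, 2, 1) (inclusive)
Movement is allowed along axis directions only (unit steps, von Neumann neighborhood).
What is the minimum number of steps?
5
(one shortest path: (0, 3, 0) → (1, 3, 0) → (2, 3, 0) → (2, 3, 1) → (2, 3, 2) → (2, 3, 3))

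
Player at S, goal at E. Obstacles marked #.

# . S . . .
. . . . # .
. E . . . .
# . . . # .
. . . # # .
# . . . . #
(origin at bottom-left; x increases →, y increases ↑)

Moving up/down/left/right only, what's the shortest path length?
3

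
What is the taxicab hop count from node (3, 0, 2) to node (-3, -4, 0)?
12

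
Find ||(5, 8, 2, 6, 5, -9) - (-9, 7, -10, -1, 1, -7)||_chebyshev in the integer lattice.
14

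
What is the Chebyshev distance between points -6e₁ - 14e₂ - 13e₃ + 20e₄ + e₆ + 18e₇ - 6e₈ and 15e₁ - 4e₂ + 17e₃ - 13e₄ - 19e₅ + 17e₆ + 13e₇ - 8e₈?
33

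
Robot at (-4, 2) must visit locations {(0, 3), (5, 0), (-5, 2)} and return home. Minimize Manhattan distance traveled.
26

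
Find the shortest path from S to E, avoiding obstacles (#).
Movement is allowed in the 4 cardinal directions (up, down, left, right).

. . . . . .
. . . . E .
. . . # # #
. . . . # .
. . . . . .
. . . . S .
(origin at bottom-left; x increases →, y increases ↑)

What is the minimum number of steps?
8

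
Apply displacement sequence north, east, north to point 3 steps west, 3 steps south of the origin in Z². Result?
(-2, -1)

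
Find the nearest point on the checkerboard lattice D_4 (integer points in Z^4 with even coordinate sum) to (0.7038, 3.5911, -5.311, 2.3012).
(1, 4, -5, 2)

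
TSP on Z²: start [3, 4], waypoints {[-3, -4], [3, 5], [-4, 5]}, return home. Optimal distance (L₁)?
32
(one optimal route: (3, 4) → (-3, -4) → (-4, 5) → (3, 5) → (3, 4))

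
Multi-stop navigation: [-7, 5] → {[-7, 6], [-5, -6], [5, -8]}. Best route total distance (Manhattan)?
27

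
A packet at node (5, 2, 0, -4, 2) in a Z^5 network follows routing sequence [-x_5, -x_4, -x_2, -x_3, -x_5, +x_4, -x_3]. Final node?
(5, 1, -2, -4, 0)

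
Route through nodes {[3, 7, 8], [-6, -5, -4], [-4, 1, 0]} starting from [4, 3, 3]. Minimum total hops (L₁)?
43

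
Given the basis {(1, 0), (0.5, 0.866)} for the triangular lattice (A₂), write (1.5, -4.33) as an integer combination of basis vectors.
4b₁ - 5b₂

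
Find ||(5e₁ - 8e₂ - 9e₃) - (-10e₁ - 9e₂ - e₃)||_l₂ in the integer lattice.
17.0294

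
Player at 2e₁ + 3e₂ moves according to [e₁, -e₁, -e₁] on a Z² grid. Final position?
(1, 3)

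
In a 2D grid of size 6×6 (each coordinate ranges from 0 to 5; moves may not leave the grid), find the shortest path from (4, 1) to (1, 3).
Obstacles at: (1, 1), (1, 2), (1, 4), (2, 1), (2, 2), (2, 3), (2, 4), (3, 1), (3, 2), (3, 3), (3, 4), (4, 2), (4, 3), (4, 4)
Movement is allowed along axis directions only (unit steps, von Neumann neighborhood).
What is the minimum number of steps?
9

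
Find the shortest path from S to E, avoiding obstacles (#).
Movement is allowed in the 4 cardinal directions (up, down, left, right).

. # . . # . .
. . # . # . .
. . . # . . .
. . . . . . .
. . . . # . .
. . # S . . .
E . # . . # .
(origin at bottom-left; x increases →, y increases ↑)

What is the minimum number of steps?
6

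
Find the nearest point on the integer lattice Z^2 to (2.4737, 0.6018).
(2, 1)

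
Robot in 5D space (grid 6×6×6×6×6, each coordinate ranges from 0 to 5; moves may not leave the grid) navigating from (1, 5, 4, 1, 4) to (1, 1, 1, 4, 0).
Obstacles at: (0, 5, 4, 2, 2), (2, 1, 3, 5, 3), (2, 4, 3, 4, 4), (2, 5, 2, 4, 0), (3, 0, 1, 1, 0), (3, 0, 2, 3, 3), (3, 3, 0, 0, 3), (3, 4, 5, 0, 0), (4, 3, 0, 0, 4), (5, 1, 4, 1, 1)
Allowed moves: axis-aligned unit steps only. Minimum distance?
14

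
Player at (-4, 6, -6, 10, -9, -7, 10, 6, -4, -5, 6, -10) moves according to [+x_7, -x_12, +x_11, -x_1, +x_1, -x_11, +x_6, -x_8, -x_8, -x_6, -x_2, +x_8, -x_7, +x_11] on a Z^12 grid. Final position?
(-4, 5, -6, 10, -9, -7, 10, 5, -4, -5, 7, -11)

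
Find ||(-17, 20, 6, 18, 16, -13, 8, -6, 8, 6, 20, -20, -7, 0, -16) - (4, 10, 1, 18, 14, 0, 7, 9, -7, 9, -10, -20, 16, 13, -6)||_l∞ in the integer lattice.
30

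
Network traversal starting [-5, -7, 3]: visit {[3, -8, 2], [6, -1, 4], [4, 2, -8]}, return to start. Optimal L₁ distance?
66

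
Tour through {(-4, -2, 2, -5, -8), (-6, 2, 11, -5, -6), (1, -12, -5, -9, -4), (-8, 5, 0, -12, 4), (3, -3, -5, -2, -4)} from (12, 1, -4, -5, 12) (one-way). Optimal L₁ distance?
131
(one optimal route: (12, 1, -4, -5, 12) → (3, -3, -5, -2, -4) → (1, -12, -5, -9, -4) → (-4, -2, 2, -5, -8) → (-6, 2, 11, -5, -6) → (-8, 5, 0, -12, 4))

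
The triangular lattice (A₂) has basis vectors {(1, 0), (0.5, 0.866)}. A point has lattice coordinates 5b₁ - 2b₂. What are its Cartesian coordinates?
(4, -1.732)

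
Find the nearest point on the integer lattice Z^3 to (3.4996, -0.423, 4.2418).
(3, 0, 4)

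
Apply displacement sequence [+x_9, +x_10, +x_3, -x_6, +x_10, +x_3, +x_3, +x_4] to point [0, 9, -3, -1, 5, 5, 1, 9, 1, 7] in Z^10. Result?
(0, 9, 0, 0, 5, 4, 1, 9, 2, 9)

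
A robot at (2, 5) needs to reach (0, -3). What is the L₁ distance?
10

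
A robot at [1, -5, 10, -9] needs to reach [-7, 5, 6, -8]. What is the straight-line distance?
13.4536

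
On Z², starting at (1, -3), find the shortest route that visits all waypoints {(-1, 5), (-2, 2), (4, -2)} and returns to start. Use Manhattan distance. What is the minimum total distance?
28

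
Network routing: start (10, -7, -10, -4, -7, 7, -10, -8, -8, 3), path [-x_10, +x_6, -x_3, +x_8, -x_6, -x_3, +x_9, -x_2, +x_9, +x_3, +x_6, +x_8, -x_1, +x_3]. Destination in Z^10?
(9, -8, -10, -4, -7, 8, -10, -6, -6, 2)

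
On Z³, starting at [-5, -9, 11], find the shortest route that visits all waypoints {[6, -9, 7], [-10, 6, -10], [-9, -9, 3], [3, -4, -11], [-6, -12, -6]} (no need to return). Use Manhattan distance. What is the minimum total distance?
95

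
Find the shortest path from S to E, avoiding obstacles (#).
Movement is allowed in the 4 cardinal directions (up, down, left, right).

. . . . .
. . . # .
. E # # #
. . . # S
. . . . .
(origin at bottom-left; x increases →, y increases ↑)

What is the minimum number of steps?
6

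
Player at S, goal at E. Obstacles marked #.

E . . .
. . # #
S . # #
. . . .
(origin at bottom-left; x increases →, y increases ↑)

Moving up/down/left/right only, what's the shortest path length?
2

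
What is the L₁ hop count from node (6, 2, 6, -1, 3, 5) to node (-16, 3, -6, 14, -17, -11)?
86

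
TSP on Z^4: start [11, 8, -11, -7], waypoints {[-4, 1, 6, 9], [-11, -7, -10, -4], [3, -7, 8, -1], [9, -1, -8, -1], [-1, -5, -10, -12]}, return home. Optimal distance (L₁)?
170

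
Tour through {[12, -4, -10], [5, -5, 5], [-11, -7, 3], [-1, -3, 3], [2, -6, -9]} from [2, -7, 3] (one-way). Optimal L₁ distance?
68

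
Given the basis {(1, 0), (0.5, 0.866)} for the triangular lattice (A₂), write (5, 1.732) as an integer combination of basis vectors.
4b₁ + 2b₂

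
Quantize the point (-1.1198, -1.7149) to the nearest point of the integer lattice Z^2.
(-1, -2)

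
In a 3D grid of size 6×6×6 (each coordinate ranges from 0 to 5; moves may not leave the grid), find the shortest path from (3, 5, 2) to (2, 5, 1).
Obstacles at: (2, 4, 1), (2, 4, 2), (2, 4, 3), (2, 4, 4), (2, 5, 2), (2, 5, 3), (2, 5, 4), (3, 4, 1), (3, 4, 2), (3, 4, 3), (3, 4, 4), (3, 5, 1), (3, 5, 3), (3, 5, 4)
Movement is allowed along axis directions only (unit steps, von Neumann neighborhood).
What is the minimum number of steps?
6
(one shortest path: (3, 5, 2) → (4, 5, 2) → (4, 5, 1) → (4, 5, 0) → (3, 5, 0) → (2, 5, 0) → (2, 5, 1))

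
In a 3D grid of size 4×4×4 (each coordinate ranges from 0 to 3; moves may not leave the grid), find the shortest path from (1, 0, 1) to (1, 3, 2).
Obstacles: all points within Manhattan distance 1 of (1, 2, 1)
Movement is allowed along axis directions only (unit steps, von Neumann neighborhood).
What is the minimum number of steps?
6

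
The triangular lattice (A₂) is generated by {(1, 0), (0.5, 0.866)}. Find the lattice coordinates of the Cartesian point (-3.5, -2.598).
-2b₁ - 3b₂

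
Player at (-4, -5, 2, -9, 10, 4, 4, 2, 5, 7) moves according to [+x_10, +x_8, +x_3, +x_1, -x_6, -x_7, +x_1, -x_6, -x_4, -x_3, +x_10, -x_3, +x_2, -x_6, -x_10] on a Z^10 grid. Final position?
(-2, -4, 1, -10, 10, 1, 3, 3, 5, 8)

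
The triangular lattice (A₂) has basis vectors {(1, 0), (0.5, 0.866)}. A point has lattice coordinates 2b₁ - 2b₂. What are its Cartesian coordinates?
(1, -1.732)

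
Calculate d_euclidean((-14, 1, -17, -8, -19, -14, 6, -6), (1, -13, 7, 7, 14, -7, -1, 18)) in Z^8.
54.6352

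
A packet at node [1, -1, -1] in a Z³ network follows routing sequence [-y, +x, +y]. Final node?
(2, -1, -1)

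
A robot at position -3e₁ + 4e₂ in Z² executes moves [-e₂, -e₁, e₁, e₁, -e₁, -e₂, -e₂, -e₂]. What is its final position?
(-3, 0)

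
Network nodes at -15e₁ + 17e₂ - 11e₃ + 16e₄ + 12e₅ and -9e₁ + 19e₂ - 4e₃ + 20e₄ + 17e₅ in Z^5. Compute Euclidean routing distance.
11.4018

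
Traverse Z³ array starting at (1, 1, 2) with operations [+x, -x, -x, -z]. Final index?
(0, 1, 1)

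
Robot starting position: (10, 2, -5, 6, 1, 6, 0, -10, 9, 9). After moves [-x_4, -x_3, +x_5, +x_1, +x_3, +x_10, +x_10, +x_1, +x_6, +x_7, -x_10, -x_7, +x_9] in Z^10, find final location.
(12, 2, -5, 5, 2, 7, 0, -10, 10, 10)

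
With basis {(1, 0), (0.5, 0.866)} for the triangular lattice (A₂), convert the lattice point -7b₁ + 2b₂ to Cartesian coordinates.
(-6, 1.732)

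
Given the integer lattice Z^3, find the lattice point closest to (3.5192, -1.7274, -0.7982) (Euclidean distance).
(4, -2, -1)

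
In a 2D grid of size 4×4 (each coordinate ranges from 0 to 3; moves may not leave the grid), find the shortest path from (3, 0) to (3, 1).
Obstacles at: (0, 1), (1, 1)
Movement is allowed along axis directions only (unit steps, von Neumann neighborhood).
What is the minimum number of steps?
1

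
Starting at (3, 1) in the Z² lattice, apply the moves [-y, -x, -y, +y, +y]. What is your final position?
(2, 1)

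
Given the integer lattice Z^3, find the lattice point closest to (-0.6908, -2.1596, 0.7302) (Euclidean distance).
(-1, -2, 1)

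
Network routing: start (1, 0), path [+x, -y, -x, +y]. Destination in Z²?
(1, 0)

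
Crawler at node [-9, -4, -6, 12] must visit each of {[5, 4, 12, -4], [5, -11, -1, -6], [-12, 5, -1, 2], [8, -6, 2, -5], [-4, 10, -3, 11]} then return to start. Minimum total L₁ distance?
164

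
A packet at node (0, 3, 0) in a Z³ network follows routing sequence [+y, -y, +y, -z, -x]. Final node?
(-1, 4, -1)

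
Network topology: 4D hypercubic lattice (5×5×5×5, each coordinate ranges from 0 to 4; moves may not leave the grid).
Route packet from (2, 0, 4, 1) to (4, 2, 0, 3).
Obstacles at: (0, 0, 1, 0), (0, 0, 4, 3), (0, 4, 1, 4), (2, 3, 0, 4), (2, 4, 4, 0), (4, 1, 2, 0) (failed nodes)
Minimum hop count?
10
(one shortest path: (2, 0, 4, 1) → (3, 0, 4, 1) → (4, 0, 4, 1) → (4, 1, 4, 1) → (4, 2, 4, 1) → (4, 2, 3, 1) → (4, 2, 2, 1) → (4, 2, 1, 1) → (4, 2, 0, 1) → (4, 2, 0, 2) → (4, 2, 0, 3))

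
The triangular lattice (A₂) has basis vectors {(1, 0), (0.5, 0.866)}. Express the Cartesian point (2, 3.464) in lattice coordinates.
4b₂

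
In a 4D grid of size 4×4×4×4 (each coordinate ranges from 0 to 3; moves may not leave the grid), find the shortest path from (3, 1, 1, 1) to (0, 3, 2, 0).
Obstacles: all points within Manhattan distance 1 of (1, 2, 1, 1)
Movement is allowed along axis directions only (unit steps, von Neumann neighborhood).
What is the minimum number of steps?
7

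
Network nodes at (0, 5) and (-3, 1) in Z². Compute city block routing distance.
7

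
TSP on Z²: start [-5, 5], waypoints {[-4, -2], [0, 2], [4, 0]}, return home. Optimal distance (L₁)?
32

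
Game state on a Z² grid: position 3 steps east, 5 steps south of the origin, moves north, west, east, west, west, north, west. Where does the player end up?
(0, -3)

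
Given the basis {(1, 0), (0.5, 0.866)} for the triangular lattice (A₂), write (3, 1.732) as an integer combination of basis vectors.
2b₁ + 2b₂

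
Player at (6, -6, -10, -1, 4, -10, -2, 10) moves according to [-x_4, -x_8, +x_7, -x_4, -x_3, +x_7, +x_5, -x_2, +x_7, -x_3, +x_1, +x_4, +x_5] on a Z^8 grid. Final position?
(7, -7, -12, -2, 6, -10, 1, 9)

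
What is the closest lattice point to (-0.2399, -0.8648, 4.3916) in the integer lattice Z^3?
(0, -1, 4)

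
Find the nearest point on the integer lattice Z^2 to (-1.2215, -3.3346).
(-1, -3)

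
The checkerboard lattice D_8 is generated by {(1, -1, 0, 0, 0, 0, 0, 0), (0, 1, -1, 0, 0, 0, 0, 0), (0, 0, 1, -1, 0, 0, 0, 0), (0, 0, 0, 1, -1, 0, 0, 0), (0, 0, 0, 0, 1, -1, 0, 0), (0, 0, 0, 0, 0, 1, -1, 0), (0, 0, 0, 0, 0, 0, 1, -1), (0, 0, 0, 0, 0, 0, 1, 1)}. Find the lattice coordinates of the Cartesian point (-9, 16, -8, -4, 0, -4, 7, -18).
-9b₁ + 7b₂ - b₃ - 5b₄ - 5b₅ - 9b₆ + 8b₇ - 10b₈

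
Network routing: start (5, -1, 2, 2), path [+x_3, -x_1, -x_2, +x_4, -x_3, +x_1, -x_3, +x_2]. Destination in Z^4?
(5, -1, 1, 3)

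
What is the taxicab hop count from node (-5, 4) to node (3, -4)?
16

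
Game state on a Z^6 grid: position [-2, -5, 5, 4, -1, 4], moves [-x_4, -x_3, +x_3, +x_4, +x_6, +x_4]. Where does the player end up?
(-2, -5, 5, 5, -1, 5)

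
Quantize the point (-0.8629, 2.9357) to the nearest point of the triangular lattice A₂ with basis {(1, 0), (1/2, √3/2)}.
(-0.5, 2.598)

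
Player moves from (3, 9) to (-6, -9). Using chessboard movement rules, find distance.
18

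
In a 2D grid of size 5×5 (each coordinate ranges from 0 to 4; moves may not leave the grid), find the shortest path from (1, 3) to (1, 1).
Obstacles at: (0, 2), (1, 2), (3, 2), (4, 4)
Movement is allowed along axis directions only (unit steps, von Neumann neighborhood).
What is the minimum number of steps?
4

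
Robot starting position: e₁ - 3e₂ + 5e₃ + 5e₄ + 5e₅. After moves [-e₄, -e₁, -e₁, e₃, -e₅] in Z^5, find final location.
(-1, -3, 6, 4, 4)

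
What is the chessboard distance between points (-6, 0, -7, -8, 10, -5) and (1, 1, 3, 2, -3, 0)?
13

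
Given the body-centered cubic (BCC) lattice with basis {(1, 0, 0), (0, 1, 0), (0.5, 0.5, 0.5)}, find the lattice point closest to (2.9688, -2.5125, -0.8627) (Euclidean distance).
(3, -3, -1)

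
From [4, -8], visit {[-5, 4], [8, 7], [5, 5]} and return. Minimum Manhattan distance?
56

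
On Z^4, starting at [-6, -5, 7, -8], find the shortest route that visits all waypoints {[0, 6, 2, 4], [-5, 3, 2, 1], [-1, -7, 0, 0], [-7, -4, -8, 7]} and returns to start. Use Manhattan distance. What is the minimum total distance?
110
(one optimal route: (-6, -5, 7, -8) → (-5, 3, 2, 1) → (0, 6, 2, 4) → (-1, -7, 0, 0) → (-7, -4, -8, 7) → (-6, -5, 7, -8))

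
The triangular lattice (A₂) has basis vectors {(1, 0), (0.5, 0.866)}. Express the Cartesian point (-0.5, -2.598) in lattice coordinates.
b₁ - 3b₂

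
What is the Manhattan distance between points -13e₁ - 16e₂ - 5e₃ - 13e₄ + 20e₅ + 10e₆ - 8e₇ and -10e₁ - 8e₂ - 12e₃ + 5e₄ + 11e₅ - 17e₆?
80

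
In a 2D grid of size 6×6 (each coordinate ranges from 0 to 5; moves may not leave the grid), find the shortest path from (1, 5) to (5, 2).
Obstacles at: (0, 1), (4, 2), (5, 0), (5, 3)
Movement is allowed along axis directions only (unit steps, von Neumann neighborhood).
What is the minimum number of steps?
9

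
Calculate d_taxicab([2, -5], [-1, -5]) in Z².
3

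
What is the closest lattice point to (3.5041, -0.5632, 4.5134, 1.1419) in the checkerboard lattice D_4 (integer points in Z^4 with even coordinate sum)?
(3, -1, 5, 1)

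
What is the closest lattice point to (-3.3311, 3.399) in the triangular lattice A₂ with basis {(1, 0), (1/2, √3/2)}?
(-3, 3.464)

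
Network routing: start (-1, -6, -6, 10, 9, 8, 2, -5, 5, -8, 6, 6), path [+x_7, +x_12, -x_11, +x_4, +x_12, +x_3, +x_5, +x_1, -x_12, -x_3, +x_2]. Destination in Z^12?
(0, -5, -6, 11, 10, 8, 3, -5, 5, -8, 5, 7)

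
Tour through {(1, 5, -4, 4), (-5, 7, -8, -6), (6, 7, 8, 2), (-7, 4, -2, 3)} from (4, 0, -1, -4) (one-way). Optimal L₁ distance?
77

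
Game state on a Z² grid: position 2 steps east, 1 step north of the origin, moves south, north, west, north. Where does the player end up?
(1, 2)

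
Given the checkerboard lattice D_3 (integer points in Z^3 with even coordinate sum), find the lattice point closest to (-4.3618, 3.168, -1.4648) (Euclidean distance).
(-4, 3, -1)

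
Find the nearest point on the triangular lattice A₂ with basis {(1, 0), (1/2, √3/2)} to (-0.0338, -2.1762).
(0, -1.732)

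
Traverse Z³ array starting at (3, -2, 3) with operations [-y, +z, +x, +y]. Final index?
(4, -2, 4)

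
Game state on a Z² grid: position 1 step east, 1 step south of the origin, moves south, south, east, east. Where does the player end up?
(3, -3)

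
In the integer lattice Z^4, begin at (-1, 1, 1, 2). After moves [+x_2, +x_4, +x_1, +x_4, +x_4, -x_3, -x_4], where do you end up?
(0, 2, 0, 4)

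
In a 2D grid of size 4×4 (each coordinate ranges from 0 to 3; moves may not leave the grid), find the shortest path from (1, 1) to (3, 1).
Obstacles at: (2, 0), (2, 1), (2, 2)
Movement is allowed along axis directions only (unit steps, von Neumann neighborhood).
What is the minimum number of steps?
6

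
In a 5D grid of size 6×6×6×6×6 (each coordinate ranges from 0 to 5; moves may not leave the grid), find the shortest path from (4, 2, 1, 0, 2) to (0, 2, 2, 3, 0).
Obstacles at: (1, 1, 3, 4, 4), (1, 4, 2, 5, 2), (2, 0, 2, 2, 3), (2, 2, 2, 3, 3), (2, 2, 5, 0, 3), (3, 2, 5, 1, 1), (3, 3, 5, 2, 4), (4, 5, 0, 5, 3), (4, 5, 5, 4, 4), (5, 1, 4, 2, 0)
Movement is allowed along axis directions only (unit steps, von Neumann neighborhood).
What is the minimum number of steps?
10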